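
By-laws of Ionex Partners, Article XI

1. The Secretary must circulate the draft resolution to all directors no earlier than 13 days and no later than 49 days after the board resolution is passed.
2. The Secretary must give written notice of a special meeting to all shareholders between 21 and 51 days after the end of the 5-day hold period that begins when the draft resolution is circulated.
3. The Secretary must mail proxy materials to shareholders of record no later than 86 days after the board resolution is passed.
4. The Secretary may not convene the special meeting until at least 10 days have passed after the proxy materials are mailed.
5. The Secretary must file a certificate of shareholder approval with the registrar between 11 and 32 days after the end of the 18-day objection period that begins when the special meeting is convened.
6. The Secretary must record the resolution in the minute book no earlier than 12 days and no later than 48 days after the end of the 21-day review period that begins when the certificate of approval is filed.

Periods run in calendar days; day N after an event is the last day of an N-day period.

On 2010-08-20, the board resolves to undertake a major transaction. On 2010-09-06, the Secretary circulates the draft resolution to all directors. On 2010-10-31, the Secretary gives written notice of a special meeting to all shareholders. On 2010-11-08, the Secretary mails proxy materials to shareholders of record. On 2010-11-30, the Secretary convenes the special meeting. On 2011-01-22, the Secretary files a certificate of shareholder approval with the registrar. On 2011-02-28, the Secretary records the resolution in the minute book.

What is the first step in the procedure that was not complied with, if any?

Step 5

Step 1 — 13 and 49 days from 2010-08-20 (when the board resolution is passed) are 2010-09-02 and 2010-10-08 respectively; done 2010-09-06 — within the window.
Step 2 — 21 and 51 days from 2010-09-11 (end of the 5-day hold period, which began when the draft resolution is circulated on 2010-09-06) are 2010-10-02 and 2010-11-01 respectively; done 2010-10-31, which is between those dates.
Step 3 — counting 86 days from 2010-08-20 (when the board resolution is passed) gives a deadline of 2010-11-14; completed 2010-11-08, before the deadline.
Step 4 — must wait 10 days from 2010-11-08 (when the proxy materials are mailed), so not before 2010-11-18; 2010-11-30 is on or after that date.
Step 5 — 11 and 32 days from 2010-12-18 (end of the 18-day objection period, which began when the special meeting is convened on 2010-11-30) are 2010-12-29 and 2011-01-19 respectively; 2011-01-22 is 3 days past the end of the window.
The analysis stops there.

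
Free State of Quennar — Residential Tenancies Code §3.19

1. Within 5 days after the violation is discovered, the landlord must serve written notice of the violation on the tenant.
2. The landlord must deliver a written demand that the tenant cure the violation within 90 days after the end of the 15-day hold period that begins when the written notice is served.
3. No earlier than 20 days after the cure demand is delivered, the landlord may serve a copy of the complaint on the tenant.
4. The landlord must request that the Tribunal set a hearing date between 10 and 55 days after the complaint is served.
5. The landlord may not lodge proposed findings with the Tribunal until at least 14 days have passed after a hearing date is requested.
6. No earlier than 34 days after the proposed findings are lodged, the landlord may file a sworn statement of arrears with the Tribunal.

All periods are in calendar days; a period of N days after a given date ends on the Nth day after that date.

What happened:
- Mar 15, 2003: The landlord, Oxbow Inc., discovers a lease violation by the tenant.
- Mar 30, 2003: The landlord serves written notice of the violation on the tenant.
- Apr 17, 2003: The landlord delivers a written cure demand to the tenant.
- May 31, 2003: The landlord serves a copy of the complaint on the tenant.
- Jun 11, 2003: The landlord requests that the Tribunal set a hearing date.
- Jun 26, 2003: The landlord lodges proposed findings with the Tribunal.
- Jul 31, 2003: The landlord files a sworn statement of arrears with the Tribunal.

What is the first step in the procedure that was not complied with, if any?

Step 1

Step 1: 5 days after Mar 15, 2003 (when the violation is discovered) is Mar 20, 2003; done Mar 30, 2003 — 10 days late.
Later steps need not be reached.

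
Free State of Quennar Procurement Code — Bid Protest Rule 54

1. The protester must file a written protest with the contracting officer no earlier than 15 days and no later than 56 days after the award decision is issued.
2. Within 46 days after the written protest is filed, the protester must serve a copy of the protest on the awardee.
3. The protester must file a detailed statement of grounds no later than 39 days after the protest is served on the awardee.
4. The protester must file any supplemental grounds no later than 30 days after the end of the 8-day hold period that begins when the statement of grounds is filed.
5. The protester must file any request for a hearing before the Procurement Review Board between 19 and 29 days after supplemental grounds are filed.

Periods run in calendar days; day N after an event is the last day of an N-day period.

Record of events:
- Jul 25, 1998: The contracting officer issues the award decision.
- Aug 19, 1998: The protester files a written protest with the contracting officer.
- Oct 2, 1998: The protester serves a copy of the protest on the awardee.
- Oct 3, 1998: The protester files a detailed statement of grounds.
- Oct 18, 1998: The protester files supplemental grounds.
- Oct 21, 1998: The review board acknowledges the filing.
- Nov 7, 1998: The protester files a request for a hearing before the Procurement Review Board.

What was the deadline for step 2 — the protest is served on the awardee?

Step 2 runs from Aug 19, 1998, when the written protest is filed. 46 days after Aug 19, 1998 is Oct 4, 1998.

Oct 4, 1998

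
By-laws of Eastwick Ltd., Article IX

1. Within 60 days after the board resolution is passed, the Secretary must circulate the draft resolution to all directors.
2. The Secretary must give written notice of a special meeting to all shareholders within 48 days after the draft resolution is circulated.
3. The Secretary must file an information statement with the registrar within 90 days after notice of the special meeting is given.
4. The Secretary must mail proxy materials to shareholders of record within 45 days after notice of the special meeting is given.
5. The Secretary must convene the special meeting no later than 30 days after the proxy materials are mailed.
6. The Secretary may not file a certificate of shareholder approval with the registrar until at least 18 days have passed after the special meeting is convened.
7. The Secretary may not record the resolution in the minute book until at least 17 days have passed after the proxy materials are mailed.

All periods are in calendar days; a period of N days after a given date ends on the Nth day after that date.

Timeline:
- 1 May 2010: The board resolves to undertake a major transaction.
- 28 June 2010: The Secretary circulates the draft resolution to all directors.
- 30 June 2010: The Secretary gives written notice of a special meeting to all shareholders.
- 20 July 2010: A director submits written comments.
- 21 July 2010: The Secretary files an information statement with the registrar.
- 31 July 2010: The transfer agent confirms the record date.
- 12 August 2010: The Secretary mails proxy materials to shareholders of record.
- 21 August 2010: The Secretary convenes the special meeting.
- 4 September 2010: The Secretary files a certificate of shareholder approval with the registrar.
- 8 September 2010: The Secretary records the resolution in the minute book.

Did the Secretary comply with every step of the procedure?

No

(1) due by 1 May 2010 + 60 days = 30 June 2010; completed 28 June 2010, before the deadline.
(2) due by 28 June 2010 + 48 days = 15 August 2010; 30 June 2010 is within that limit.
(3) due by 30 June 2010 + 90 days = 28 September 2010; 21 July 2010 is within that limit.
(4) due by 30 June 2010 + 45 days = 14 August 2010; 12 August 2010 is within that limit.
(5) due by 12 August 2010 + 30 days = 11 September 2010; done 21 August 2010 — timely.
(6) permitted from 21 August 2010 + 18 days = 8 September 2010 onward; acted on 4 September 2010, 4 days prematurely.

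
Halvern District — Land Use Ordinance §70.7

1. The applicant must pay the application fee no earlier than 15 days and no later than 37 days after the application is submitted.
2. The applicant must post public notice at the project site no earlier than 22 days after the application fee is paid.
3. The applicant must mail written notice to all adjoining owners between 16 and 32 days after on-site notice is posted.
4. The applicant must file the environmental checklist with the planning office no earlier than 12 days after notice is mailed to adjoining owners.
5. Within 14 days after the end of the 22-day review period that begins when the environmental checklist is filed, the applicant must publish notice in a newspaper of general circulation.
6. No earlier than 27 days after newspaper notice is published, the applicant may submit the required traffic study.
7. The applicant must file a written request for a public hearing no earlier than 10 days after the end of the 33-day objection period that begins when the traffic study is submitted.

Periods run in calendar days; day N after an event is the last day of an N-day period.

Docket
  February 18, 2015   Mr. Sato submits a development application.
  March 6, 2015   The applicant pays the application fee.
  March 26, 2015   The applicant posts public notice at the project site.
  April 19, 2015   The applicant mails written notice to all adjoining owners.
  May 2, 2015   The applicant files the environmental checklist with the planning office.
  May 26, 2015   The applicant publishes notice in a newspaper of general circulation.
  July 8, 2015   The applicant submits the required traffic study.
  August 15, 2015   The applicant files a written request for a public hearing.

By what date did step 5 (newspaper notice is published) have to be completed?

June 7, 2015

The environmental checklist is filed on May 2, 2015; the 22-day review period therefore ends May 24, 2015, and step 5 runs from that date. 14 days after May 24, 2015 is June 7, 2015.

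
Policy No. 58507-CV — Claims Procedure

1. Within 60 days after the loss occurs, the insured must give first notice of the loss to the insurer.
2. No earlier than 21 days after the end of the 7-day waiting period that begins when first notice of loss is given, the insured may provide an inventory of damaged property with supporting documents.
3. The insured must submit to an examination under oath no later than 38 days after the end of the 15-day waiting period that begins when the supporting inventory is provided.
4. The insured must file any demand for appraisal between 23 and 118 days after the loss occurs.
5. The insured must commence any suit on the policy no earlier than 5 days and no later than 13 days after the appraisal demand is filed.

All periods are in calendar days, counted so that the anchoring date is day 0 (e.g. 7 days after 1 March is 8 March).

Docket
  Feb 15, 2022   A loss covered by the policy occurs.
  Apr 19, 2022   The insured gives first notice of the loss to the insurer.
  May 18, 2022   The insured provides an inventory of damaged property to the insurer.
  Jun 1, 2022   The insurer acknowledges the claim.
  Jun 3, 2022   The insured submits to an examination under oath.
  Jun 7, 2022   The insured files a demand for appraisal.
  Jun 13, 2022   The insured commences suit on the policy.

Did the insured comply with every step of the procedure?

(1) due by Feb 15, 2022 + 60 days = Apr 16, 2022; not done until Apr 19, 2022, 3 days after the deadline.
No need to go further; step 1 was not satisfied.

No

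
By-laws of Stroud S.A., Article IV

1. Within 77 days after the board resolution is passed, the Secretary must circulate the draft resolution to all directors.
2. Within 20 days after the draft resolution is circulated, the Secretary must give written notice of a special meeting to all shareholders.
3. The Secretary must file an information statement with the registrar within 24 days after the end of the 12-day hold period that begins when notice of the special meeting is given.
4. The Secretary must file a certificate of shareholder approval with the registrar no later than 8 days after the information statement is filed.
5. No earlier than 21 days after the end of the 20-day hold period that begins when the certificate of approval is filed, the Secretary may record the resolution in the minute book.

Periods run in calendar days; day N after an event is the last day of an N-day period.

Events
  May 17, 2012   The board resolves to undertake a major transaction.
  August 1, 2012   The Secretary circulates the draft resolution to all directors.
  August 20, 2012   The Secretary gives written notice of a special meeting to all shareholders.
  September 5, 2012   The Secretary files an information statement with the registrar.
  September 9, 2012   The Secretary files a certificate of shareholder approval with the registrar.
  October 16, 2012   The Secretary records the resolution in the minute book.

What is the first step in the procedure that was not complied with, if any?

Step 5

(1) due by May 17, 2012 + 77 days = August 2, 2012; August 1, 2012 is within that limit.
(2) due by August 1, 2012 + 20 days = August 21, 2012; done August 20, 2012 — timely.
(3) due by September 1, 2012 + 24 days = September 25, 2012; completed September 5, 2012, before the deadline.
(4) due by September 5, 2012 + 8 days = September 13, 2012; September 9, 2012 is within that limit.
(5) permitted from September 29, 2012 + 21 days = October 20, 2012 onward; October 16, 2012 is 4 days before the earliest permitted date.
The analysis stops there.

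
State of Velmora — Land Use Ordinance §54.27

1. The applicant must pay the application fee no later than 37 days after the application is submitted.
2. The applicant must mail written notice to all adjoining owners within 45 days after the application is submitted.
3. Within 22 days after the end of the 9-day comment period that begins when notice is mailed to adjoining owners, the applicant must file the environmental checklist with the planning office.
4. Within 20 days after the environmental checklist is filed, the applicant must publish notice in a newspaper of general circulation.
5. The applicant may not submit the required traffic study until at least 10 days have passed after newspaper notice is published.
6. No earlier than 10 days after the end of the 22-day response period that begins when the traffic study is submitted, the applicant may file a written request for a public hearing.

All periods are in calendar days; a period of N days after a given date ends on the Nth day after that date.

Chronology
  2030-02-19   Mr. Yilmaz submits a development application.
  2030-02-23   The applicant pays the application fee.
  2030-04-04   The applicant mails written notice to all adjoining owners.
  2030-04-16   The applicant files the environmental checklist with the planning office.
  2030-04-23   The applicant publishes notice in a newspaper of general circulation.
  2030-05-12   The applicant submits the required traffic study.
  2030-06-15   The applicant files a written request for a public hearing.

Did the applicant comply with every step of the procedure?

(1) due by 2030-02-19 + 37 days = 2030-03-28; done 2030-02-23 — timely.
(2) due by 2030-02-19 + 45 days = 2030-04-05; 2030-04-04 is within that limit.
(3) due by 2030-04-13 + 22 days = 2030-05-05; completed 2030-04-16, before the deadline.
(4) due by 2030-04-16 + 20 days = 2030-05-06; done 2030-04-23 — timely.
(5) permitted from 2030-04-23 + 10 days = 2030-05-03 onward; done 2030-05-12, after the minimum wait.
(6) permitted from 2030-06-03 + 10 days = 2030-06-13 onward; done 2030-06-15, after the minimum wait.

Yes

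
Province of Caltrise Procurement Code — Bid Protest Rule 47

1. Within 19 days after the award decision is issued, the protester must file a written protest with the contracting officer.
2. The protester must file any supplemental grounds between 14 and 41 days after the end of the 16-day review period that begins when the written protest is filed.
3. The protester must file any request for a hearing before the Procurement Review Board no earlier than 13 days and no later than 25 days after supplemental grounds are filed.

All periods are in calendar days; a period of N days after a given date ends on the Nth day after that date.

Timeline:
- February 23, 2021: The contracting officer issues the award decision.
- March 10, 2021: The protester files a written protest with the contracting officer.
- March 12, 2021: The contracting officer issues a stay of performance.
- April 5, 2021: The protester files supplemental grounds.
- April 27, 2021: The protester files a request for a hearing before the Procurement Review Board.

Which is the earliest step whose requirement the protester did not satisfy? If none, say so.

Step 1: 19 days after February 23, 2021 (when the award decision is issued) is March 14, 2021; done March 10, 2021 — timely.
Step 2: the window is 14–41 days after March 26, 2021 (end of the 16-day review period, which began when the written protest is filed on March 10, 2021), so April 9, 2021 through May 6, 2021; done April 5, 2021 — 4 days before the window opened.
The procedure was therefore not followed at step 2.

Step 2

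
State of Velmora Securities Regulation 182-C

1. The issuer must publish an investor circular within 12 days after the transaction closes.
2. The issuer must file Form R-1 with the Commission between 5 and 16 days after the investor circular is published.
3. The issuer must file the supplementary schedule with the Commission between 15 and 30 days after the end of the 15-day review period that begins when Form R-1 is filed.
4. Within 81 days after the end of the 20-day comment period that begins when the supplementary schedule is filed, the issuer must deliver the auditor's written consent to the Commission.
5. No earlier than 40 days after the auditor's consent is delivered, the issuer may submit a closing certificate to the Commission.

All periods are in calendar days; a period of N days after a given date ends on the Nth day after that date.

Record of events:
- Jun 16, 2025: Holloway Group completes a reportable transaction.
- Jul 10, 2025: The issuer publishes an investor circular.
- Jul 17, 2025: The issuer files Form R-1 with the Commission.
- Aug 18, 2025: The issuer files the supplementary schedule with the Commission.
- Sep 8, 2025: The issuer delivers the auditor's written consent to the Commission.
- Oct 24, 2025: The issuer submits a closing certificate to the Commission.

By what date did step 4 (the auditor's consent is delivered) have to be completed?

The supplementary schedule is filed on Aug 18, 2025; the 20-day comment period therefore ends Sep 7, 2025, and step 4 runs from that date. 81 days after Sep 7, 2025 is Nov 27, 2025.

Nov 27, 2025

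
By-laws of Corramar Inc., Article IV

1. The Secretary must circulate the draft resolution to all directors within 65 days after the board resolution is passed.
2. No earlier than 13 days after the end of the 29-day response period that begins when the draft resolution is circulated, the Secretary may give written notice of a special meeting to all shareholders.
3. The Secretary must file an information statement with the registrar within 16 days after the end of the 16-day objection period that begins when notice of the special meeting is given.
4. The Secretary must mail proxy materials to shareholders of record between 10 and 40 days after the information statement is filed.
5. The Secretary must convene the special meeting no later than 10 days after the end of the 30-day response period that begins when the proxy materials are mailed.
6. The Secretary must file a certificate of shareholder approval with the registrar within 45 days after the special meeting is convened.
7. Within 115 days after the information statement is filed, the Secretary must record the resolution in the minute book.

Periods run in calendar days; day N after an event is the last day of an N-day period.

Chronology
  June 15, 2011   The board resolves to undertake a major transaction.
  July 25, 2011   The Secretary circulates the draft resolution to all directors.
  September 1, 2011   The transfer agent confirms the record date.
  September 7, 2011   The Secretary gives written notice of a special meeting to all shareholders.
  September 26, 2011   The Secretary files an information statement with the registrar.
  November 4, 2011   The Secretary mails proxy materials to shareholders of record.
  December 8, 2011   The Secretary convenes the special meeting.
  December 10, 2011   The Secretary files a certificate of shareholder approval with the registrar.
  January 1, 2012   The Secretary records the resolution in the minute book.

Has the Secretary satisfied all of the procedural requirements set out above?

Step 1: 65 days after June 15, 2011 (when the board resolution is passed) is August 19, 2011; done July 25, 2011 — timely.
Step 2: the earliest permitted date is 13 days after August 23, 2011 (end of the 29-day response period, which began when the draft resolution is circulated on July 25, 2011), i.e. September 5, 2011; September 7, 2011 is on or after that date.
Step 3: 16 days after September 23, 2011 (end of the 16-day objection period, which began when notice of the special meeting is given on September 7, 2011) is October 9, 2011; completed September 26, 2011, before the deadline.
Step 4: the window is 10–40 days after September 26, 2011 (when the information statement is filed), so October 6, 2011 through November 5, 2011; done November 4, 2011 — within the window.
Step 5: 10 days after December 4, 2011 (end of the 30-day response period, which began when the proxy materials are mailed on November 4, 2011) is December 14, 2011; completed December 8, 2011, before the deadline.
Step 6: 45 days after December 8, 2011 (when the special meeting is convened) is January 22, 2012; completed December 10, 2011, before the deadline.
Step 7: 115 days after September 26, 2011 (when the information statement is filed) is January 19, 2012; completed January 1, 2012, before the deadline.

Yes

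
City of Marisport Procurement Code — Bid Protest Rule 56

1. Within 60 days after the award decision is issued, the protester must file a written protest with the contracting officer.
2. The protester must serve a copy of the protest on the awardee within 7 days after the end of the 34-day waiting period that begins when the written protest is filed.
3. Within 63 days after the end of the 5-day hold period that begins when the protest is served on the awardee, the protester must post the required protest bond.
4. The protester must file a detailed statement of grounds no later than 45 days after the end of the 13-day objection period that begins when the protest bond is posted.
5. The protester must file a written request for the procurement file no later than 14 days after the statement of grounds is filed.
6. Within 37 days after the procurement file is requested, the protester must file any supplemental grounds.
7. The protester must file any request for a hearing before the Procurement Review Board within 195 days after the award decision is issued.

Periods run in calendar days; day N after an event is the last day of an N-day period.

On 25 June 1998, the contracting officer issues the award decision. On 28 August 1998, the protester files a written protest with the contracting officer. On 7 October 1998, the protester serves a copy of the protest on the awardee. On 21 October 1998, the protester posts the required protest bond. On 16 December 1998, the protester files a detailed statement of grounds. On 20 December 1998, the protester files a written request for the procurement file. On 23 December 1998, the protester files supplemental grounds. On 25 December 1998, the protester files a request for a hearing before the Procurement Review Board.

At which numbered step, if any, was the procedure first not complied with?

Step 1

Step 1 — counting 60 days from 25 June 1998 (when the award decision is issued) gives a deadline of 24 August 1998; 28 August 1998 misses that deadline by 4 days.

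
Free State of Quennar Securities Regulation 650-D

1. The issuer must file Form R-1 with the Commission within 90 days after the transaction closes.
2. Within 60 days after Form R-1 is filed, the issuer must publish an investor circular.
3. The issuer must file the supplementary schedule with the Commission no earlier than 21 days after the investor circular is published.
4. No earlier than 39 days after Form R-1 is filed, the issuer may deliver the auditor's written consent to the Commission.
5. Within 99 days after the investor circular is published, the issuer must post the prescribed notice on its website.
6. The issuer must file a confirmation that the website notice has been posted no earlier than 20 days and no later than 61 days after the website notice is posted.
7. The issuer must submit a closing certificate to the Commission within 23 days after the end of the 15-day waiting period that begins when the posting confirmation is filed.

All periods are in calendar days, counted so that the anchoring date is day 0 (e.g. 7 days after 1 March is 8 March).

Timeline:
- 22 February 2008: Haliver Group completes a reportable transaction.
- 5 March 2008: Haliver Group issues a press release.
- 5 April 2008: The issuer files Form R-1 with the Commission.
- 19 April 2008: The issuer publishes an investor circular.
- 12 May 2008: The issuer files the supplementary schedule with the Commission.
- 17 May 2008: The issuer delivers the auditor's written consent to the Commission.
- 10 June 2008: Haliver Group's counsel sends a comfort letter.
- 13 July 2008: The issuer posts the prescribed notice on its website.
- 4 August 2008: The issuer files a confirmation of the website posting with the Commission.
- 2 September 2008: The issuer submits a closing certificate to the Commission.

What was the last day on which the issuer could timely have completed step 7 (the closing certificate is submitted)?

The posting confirmation is filed on 4 August 2008; the 15-day waiting period therefore ends 19 August 2008, and step 7 runs from that date. 23 days after 19 August 2008 is 11 September 2008.

11 September 2008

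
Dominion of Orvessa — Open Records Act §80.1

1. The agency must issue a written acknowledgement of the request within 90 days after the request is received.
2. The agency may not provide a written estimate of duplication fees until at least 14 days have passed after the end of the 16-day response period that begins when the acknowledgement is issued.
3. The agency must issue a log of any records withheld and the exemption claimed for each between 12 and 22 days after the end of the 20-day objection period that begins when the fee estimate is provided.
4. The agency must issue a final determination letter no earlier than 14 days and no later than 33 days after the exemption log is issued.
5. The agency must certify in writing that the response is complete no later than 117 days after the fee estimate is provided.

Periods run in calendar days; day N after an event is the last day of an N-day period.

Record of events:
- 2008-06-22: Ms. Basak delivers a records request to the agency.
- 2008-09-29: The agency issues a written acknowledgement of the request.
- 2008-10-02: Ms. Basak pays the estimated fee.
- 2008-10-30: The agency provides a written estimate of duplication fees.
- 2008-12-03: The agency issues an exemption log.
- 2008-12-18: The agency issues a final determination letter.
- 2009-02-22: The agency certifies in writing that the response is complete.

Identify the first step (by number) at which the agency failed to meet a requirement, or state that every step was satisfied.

Step 1

Step 1: 90 days after 2008-06-22 (when the request is received) is 2008-09-20; done 2008-09-29 — 9 days late.
Later steps need not be reached.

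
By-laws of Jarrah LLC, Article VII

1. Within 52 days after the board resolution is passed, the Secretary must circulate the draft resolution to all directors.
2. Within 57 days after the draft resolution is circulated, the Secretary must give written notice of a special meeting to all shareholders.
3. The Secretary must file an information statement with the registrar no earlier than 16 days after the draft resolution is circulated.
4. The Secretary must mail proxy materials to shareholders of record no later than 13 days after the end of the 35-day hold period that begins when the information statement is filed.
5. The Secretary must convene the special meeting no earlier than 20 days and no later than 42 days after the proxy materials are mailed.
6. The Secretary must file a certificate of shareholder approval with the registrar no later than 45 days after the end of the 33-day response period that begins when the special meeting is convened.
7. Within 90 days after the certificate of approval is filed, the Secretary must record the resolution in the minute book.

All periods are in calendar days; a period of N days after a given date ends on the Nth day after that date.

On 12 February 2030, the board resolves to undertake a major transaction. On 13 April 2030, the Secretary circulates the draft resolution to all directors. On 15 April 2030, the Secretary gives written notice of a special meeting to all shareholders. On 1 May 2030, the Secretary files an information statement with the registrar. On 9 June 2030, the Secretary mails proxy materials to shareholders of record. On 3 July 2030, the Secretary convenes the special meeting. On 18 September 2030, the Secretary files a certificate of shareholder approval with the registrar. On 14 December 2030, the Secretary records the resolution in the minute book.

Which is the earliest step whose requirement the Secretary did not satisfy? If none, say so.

Step 1

(1) due by 12 February 2030 + 52 days = 5 April 2030; done 13 April 2030 — 8 days late.
That is the first point of non-compliance.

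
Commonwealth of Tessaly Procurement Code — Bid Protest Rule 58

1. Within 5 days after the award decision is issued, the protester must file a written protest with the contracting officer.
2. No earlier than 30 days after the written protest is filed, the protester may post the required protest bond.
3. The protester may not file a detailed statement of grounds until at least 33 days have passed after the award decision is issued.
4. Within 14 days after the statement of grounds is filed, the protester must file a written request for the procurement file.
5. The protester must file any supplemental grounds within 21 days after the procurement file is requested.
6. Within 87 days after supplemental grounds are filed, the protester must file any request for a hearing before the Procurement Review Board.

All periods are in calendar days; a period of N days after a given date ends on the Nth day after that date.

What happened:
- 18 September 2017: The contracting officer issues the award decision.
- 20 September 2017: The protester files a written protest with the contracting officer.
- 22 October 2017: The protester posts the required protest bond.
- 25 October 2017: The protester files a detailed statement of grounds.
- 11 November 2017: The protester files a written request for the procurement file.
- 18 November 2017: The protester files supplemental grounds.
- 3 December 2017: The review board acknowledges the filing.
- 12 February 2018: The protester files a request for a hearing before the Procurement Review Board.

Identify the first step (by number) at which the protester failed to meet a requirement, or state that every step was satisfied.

Step 4

Step 1 — counting 5 days from 18 September 2017 (when the award decision is issued) gives a deadline of 23 September 2017; done 20 September 2017 — timely.
Step 2 — must wait 30 days from 20 September 2017 (when the written protest is filed), so not before 20 October 2017; done 22 October 2017 — permitted.
Step 3 — must wait 33 days from 18 September 2017 (when the award decision is issued), so not before 21 October 2017; done 25 October 2017, after the minimum wait.
Step 4 — counting 14 days from 25 October 2017 (when the statement of grounds is filed) gives a deadline of 8 November 2017; done 11 November 2017 — 3 days late.
Later steps need not be reached.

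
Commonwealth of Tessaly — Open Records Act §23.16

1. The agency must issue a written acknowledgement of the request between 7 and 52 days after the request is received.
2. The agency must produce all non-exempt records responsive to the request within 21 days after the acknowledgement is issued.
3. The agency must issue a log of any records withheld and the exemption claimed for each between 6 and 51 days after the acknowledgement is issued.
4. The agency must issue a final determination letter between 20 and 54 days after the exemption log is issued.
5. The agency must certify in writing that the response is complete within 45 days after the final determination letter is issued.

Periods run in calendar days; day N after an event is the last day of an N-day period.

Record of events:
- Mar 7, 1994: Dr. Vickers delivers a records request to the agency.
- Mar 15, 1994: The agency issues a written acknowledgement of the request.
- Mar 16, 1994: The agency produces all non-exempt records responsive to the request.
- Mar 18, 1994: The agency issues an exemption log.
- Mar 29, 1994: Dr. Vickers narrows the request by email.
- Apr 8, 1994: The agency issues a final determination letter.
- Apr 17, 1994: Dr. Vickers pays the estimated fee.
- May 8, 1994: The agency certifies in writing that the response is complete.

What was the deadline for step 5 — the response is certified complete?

May 23, 1994

Step 5 runs from Apr 8, 1994, when the final determination letter is issued. 45 days after Apr 8, 1994 is May 23, 1994.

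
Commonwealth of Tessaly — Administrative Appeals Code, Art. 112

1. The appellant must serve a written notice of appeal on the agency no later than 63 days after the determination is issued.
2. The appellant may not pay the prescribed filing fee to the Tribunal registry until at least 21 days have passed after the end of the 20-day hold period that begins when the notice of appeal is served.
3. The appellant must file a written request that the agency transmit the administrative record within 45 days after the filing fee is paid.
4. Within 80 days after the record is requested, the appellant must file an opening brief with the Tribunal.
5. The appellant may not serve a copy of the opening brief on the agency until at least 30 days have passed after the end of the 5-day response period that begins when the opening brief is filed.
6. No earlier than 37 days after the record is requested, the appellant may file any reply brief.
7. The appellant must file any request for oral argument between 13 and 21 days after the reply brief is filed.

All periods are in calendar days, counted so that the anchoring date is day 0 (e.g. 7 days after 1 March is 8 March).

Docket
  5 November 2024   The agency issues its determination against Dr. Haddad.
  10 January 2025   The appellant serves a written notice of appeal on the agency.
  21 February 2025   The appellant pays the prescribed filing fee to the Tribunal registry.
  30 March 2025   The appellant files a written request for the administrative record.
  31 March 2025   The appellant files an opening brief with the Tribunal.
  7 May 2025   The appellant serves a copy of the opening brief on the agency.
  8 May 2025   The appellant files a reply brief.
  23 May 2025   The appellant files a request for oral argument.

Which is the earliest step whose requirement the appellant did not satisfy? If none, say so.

Step 1

Step 1 — counting 63 days from 5 November 2024 (when the determination is issued) gives a deadline of 7 January 2025; 10 January 2025 misses that deadline by 3 days.
Later steps need not be reached.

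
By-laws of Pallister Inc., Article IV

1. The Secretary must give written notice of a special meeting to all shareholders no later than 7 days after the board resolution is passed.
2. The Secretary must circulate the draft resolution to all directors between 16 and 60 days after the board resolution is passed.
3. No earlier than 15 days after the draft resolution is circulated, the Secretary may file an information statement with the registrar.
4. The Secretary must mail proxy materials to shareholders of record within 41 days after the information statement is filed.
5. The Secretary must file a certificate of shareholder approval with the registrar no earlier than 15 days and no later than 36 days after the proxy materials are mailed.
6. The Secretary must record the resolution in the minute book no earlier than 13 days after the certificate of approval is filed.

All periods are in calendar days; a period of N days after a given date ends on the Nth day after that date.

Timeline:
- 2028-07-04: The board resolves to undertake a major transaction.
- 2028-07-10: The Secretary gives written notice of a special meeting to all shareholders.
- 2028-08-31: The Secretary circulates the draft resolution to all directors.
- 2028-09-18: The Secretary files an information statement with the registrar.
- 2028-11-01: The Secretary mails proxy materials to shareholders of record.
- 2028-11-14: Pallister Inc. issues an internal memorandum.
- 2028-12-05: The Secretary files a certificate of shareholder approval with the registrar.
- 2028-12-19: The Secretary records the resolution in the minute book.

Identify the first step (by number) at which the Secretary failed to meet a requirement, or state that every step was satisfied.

Step 1 — counting 7 days from 2028-07-04 (when the board resolution is passed) gives a deadline of 2028-07-11; 2028-07-10 is within that limit.
Step 2 — 16 and 60 days from 2028-07-04 (when the board resolution is passed) are 2028-07-20 and 2028-09-02 respectively; done 2028-08-31 — within the window.
Step 3 — must wait 15 days from 2028-08-31 (when the draft resolution is circulated), so not before 2028-09-15; done 2028-09-18 — permitted.
Step 4 — counting 41 days from 2028-09-18 (when the information statement is filed) gives a deadline of 2028-10-29; 2028-11-01 misses that deadline by 3 days.

Step 4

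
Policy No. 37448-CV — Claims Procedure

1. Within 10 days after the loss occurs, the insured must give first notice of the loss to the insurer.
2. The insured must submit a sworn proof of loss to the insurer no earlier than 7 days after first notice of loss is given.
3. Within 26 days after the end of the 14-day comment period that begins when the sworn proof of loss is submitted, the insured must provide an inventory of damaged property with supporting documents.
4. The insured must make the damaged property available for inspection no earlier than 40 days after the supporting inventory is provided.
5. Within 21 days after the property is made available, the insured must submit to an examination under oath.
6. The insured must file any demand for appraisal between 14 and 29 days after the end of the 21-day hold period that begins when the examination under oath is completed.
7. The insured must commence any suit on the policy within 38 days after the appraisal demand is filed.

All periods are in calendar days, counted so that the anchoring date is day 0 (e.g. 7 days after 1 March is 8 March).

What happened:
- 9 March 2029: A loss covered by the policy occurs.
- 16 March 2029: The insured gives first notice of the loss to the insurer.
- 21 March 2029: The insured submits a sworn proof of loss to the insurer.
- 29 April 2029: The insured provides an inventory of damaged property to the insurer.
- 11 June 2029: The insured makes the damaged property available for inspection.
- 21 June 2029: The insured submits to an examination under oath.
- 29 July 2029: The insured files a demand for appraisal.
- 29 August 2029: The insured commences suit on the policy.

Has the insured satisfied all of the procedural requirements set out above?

No

(1) due by 9 March 2029 + 10 days = 19 March 2029; 16 March 2029 is within that limit.
(2) permitted from 16 March 2029 + 7 days = 23 March 2029 onward; acted on 21 March 2029, 2 days prematurely.
The procedure was therefore not followed at step 2.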